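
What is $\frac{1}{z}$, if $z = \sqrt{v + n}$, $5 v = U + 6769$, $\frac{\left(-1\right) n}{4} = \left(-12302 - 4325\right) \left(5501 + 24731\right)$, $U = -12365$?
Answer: $\frac{\sqrt{12566679605}}{5026671842} \approx 2.2301 \cdot 10^{-5}$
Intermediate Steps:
$n = 2010669856$ ($n = - 4 \left(-12302 - 4325\right) \left(5501 + 24731\right) = - 4 \left(\left(-16627\right) 30232\right) = \left(-4\right) \left(-502667464\right) = 2010669856$)
$v = - \frac{5596}{5}$ ($v = \frac{-12365 + 6769}{5} = \frac{1}{5} \left(-5596\right) = - \frac{5596}{5} \approx -1119.2$)
$z = \frac{2 \sqrt{12566679605}}{5}$ ($z = \sqrt{- \frac{5596}{5} + 2010669856} = \sqrt{\frac{10053343684}{5}} = \frac{2 \sqrt{12566679605}}{5} \approx 44841.0$)
$\frac{1}{z} = \frac{1}{\frac{2}{5} \sqrt{12566679605}} = \frac{\sqrt{12566679605}}{5026671842}$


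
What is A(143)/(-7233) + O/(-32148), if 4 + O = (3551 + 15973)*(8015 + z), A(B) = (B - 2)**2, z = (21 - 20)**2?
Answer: -94386276244/19377207 ≈ -4871.0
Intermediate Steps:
z = 1 (z = 1**2 = 1)
A(B) = (-2 + B)**2
O = 156504380 (O = -4 + (3551 + 15973)*(8015 + 1) = -4 + 19524*8016 = -4 + 156504384 = 156504380)
A(143)/(-7233) + O/(-32148) = (-2 + 143)**2/(-7233) + 156504380/(-32148) = 141**2*(-1/7233) + 156504380*(-1/32148) = 19881*(-1/7233) - 39126095/8037 = -6627/2411 - 39126095/8037 = -94386276244/19377207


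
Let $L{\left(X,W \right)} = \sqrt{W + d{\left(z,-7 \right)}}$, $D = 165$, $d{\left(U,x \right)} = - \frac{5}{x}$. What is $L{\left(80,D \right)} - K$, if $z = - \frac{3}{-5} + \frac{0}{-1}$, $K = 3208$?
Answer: $-3208 + \frac{2 \sqrt{2030}}{7} \approx -3195.1$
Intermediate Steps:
$z = \frac{3}{5}$ ($z = \left(-3\right) \left(- \frac{1}{5}\right) + 0 \left(-1\right) = \frac{3}{5} + 0 = \frac{3}{5} \approx 0.6$)
$L{\left(X,W \right)} = \sqrt{\frac{5}{7} + W}$ ($L{\left(X,W \right)} = \sqrt{W - \frac{5}{-7}} = \sqrt{W - - \frac{5}{7}} = \sqrt{W + \frac{5}{7}} = \sqrt{\frac{5}{7} + W}$)
$L{\left(80,D \right)} - K = \frac{\sqrt{35 + 49 \cdot 165}}{7} - 3208 = \frac{\sqrt{35 + 8085}}{7} - 3208 = \frac{\sqrt{8120}}{7} - 3208 = \frac{2 \sqrt{2030}}{7} - 3208 = -3208 + \frac{2 \sqrt{2030}}{7}$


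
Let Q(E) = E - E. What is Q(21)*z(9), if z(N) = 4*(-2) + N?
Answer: 0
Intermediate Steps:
Q(E) = 0
z(N) = -8 + N
Q(21)*z(9) = 0*(-8 + 9) = 0*1 = 0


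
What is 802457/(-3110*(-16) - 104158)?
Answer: -802457/54398 ≈ -14.752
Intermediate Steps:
802457/(-3110*(-16) - 104158) = 802457/(49760 - 104158) = 802457/(-54398) = 802457*(-1/54398) = -802457/54398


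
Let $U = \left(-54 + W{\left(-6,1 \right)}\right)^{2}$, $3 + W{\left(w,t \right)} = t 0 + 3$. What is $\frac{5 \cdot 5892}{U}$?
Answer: $\frac{2455}{243} \approx 10.103$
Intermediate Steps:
$W{\left(w,t \right)} = 0$ ($W{\left(w,t \right)} = -3 + \left(t 0 + 3\right) = -3 + \left(0 + 3\right) = -3 + 3 = 0$)
$U = 2916$ ($U = \left(-54 + 0\right)^{2} = \left(-54\right)^{2} = 2916$)
$\frac{5 \cdot 5892}{U} = \frac{5 \cdot 5892}{2916} = 29460 \cdot \frac{1}{2916} = \frac{2455}{243}$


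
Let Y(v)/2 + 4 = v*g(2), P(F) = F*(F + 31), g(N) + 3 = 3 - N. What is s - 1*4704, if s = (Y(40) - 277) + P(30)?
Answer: -3319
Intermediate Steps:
g(N) = -N (g(N) = -3 + (3 - N) = -N)
P(F) = F*(31 + F)
Y(v) = -8 - 4*v (Y(v) = -8 + 2*(v*(-1*2)) = -8 + 2*(v*(-2)) = -8 + 2*(-2*v) = -8 - 4*v)
s = 1385 (s = ((-8 - 4*40) - 277) + 30*(31 + 30) = ((-8 - 160) - 277) + 30*61 = (-168 - 277) + 1830 = -445 + 1830 = 1385)
s - 1*4704 = 1385 - 1*4704 = 1385 - 4704 = -3319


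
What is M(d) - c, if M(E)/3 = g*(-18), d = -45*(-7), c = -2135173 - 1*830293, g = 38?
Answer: 2963414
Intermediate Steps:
c = -2965466 (c = -2135173 - 830293 = -2965466)
d = 315
M(E) = -2052 (M(E) = 3*(38*(-18)) = 3*(-684) = -2052)
M(d) - c = -2052 - 1*(-2965466) = -2052 + 2965466 = 2963414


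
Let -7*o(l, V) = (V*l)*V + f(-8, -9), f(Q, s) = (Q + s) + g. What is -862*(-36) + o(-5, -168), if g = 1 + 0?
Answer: 358360/7 ≈ 51194.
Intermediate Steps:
g = 1
f(Q, s) = 1 + Q + s (f(Q, s) = (Q + s) + 1 = 1 + Q + s)
o(l, V) = 16/7 - l*V²/7 (o(l, V) = -((V*l)*V + (1 - 8 - 9))/7 = -(l*V² - 16)/7 = -(-16 + l*V²)/7 = 16/7 - l*V²/7)
-862*(-36) + o(-5, -168) = -862*(-36) + (16/7 - ⅐*(-5)*(-168)²) = 31032 + (16/7 - ⅐*(-5)*28224) = 31032 + (16/7 + 20160) = 31032 + 141136/7 = 358360/7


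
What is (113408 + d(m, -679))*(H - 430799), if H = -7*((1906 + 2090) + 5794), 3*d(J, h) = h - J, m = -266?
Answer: -56559162273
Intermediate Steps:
d(J, h) = -J/3 + h/3 (d(J, h) = (h - J)/3 = -J/3 + h/3)
H = -68530 (H = -7*(3996 + 5794) = -7*9790 = -68530)
(113408 + d(m, -679))*(H - 430799) = (113408 + (-⅓*(-266) + (⅓)*(-679)))*(-68530 - 430799) = (113408 + (266/3 - 679/3))*(-499329) = (113408 - 413/3)*(-499329) = (339811/3)*(-499329) = -56559162273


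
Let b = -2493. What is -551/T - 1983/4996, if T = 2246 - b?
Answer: -12150233/23676044 ≈ -0.51319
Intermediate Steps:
T = 4739 (T = 2246 - 1*(-2493) = 2246 + 2493 = 4739)
-551/T - 1983/4996 = -551/4739 - 1983/4996 = -12150233/23676044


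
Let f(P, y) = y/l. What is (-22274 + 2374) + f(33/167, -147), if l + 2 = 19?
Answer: -338447/17 ≈ -19909.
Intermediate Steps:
l = 17 (l = -2 + 19 = 17)
f(P, y) = y/17
(-22274 + 2374) + f(33/167, -147) = (-22274 + 2374) + (1/17)*(-147) = -19900 - 147/17 = -338447/17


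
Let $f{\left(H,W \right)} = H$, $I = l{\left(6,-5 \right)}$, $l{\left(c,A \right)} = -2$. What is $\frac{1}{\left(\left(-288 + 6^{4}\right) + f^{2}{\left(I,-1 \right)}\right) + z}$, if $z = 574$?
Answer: $\frac{1}{1586} \approx 0.00063052$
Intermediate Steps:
$I = -2$
$\frac{1}{\left(\left(-288 + 6^{4}\right) + f^{2}{\left(I,-1 \right)}\right) + z} = \frac{1}{\left(\left(-288 + 6^{4}\right) + \left(-2\right)^{2}\right) + 574} = \frac{1}{\left(\left(-288 + 1296\right) + 4\right) + 574} = \frac{1}{\left(1008 + 4\right) + 574} = \frac{1}{1012 + 574} = \frac{1}{1586}$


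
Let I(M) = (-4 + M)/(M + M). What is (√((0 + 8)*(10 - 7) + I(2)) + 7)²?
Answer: (14 + √94)²/4 ≈ 140.37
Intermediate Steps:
I(M) = (-4 + M)/(2*M) (I(M) = (-4 + M)/((2*M)) = (-4 + M)*(1/(2*M)) = (-4 + M)/(2*M))
(√((0 + 8)*(10 - 7) + I(2)) + 7)² = (√((0 + 8)*(10 - 7) + (½)*(-4 + 2)/2) + 7)² = (√(8*3 + (½)*(½)*(-2)) + 7)² = (√(24 - ½) + 7)² = (√(47/2) + 7)² = (√94/2 + 7)² = (7 + √94/2)²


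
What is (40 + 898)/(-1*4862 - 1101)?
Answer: -14/89 ≈ -0.15730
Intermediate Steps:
(40 + 898)/(-1*4862 - 1101) = 938/(-4862 - 1101) = 938/(-5963) = 938*(-1/5963) = -14/89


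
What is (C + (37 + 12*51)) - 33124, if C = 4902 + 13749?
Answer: -13824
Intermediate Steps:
C = 18651
(C + (37 + 12*51)) - 33124 = (18651 + (37 + 12*51)) - 33124 = (18651 + (37 + 612)) - 33124 = (18651 + 649) - 33124 = 19300 - 33124 = -13824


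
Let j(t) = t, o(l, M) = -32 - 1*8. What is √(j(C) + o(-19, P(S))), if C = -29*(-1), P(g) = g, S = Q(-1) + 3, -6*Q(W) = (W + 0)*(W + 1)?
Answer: I*√11 ≈ 3.3166*I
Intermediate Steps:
Q(W) = -W*(1 + W)/6 (Q(W) = -(W + 0)*(W + 1)/6 = -W*(1 + W)/6)
S = 3 (S = -⅙*(-1)*(1 - 1) + 3 = -⅙*(-1)*0 + 3 = 0 + 3 = 3)
o(l, M) = -40 (o(l, M) = -32 - 8 = -40)
C = 29
√(j(C) + o(-19, P(S))) = √(29 - 40) = √(-11) = I*√11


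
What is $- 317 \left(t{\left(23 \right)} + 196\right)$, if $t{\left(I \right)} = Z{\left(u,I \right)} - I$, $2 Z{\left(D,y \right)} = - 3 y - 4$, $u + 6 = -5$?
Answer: $- \frac{86541}{2} \approx -43271.0$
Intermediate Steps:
$u = -11$ ($u = -6 - 5 = -11$)
$Z{\left(D,y \right)} = -2 - \frac{3 y}{2}$ ($Z{\left(D,y \right)} = \frac{- 3 y - 4}{2} = \frac{-4 - 3 y}{2} = -2 - \frac{3 y}{2}$)
$t{\left(I \right)} = -2 - \frac{5 I}{2}$ ($t{\left(I \right)} = \left(-2 - \frac{3 I}{2}\right) - I = -2 - \frac{5 I}{2}$)
$- 317 \left(t{\left(23 \right)} + 196\right) = - 317 \left(\left(-2 - \frac{115}{2}\right) + 196\right) = - 317 \left(- \frac{119}{2} + 196\right) = \left(-317\right) \frac{273}{2} = - \frac{86541}{2}$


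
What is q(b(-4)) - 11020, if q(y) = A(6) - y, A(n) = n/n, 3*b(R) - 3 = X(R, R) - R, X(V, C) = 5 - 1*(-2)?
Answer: -33071/3 ≈ -11024.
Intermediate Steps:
X(V, C) = 7 (X(V, C) = 5 + 2 = 7)
b(R) = 10/3 - R/3 (b(R) = 1 + (7 - R)/3 = 1 + (7/3 - R/3) = 10/3 - R/3)
A(n) = 1
q(y) = 1 - y
q(b(-4)) - 11020 = (1 - (10/3 - ⅓*(-4))) - 11020 = (1 - (10/3 + 4/3)) - 11020 = (1 - 1*14/3) - 11020 = (1 - 14/3) - 11020 = -11/3 - 11020 = -33071/3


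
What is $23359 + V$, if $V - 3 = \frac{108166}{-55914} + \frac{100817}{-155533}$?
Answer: $\frac{101572261092214}{4348236081} \approx 23359.0$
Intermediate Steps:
$V = \frac{1814476135}{4348236081}$ ($V = 3 + \left(\frac{108166}{-55914} + \frac{100817}{-155533}\right) = 3 + \left(108166 \left(- \frac{1}{55914}\right) + 100817 \left(- \frac{1}{155533}\right)\right) = 3 - \frac{11230232108}{4348236081} = \frac{1814476135}{4348236081} \approx 0.41729$)
$23359 + V = 23359 + \frac{1814476135}{4348236081} = \frac{101572261092214}{4348236081}$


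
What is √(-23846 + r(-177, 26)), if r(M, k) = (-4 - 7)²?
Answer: 5*I*√949 ≈ 154.03*I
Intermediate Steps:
r(M, k) = 121 (r(M, k) = (-11)² = 121)
√(-23846 + r(-177, 26)) = √(-23846 + 121) = √(-23725) = 5*I*√949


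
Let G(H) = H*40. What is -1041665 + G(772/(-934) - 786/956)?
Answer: -116270716425/111613 ≈ -1.0417e+6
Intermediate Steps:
G(H) = 40*H
-1041665 + G(772/(-934) - 786/956) = -1041665 + 40*(772/(-934) - 786/956) = -1041665 + 40*(772*(-1/934) - 786*1/956) = -1041665 + 40*(-386/467 - 393/478) = -1041665 + 40*(-368039/223226) = -1041665 - 7360780/111613 = -116270716425/111613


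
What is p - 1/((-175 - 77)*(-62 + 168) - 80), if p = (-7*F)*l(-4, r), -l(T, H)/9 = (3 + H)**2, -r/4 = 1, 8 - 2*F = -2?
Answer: 8439481/26792 ≈ 315.00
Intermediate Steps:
F = 5 (F = 4 - 1/2*(-2) = 4 + 1 = 5)
r = -4 (r = -4*1 = -4)
l(T, H) = -9*(3 + H)**2
p = 315 (p = (-7*5)*(-9*(3 - 4)**2) = -(-315)*(-1)**2 = -(-315) = -35*(-9) = 315)
p - 1/((-175 - 77)*(-62 + 168) - 80) = 315 - 1/((-175 - 77)*(-62 + 168) - 80) = 315 - 1/(-252*106 - 80) = 315 - 1/(-26712 - 80) = 315 - 1/(-26792) = 315 - 1*(-1/26792) = 315 + 1/26792 = 8439481/26792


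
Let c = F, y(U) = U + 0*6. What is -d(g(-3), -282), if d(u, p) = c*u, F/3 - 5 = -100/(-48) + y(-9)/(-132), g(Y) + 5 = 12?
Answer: -1652/11 ≈ -150.18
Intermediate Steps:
y(U) = U (y(U) = U + 0 = U)
g(Y) = 7 (g(Y) = -5 + 12 = 7)
F = 236/11 (F = 15 + 3*(-100/(-48) - 9/(-132)) = 15 + 3*(-100*(-1/48) - 9*(-1/132)) = 15 + 3*(25/12 + 3/44) = 15 + 3*(71/33) = 15 + 71/11 = 236/11 ≈ 21.455)
c = 236/11 ≈ 21.455
d(u, p) = 236*u/11
-d(g(-3), -282) = -236*7/11 = -1*1652/11 = -1652/11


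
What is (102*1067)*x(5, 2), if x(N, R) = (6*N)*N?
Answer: 16325100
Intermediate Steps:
x(N, R) = 6*N**2
(102*1067)*x(5, 2) = (102*1067)*(6*5**2) = 108834*(6*25) = 108834*150 = 16325100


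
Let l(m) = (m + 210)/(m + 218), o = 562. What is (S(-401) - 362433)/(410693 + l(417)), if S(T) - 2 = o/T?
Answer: -92287974555/104577063482 ≈ -0.88249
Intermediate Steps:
S(T) = 2 + 562/T
l(m) = (210 + m)/(218 + m)
(S(-401) - 362433)/(410693 + l(417)) = ((2 + 562/(-401)) - 362433)/(410693 + (210 + 417)/(218 + 417)) = ((2 + 562*(-1/401)) - 362433)/(410693 + 627/635) = ((2 - 562/401) - 362433)/(410693 + (1/635)*627) = (240/401 - 362433)/(410693 + 627/635) = -145335393/(401*260790682/635) = -145335393/401*635/260790682 = -92287974555/104577063482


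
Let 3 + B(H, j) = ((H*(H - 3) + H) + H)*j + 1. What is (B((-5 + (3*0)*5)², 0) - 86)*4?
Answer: -352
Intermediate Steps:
B(H, j) = -2 + j*(2*H + H*(-3 + H)) (B(H, j) = -3 + (((H*(H - 3) + H) + H)*j + 1) = -3 + (((H*(-3 + H) + H) + H)*j + 1) = -3 + (((H + H*(-3 + H)) + H)*j + 1) = -3 + ((2*H + H*(-3 + H))*j + 1) = -3 + (j*(2*H + H*(-3 + H)) + 1) = -3 + (1 + j*(2*H + H*(-3 + H))) = -2 + j*(2*H + H*(-3 + H)))
(B((-5 + (3*0)*5)², 0) - 86)*4 = ((-2 + 0*((-5 + (3*0)*5)²)² - 1*(-5 + (3*0)*5)²*0) - 86)*4 = ((-2 + 0*((-5 + 0*5)²)² - 1*(-5 + 0*5)²*0) - 86)*4 = ((-2 + 0*((-5 + 0)²)² - 1*(-5 + 0)²*0) - 86)*4 = ((-2 + 0*((-5)²)² - 1*(-5)²*0) - 86)*4 = ((-2 + 0*25² - 1*25*0) - 86)*4 = ((-2 + 0*625 + 0) - 86)*4 = ((-2 + 0 + 0) - 86)*4 = (-2 - 86)*4 = -88*4 = -352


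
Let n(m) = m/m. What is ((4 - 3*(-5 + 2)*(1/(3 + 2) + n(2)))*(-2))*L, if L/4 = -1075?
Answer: 127280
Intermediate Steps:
n(m) = 1
L = -4300 (L = 4*(-1075) = -4300)
((4 - 3*(-5 + 2)*(1/(3 + 2) + n(2)))*(-2))*L = ((4 - 3*(-5 + 2)*(1/(3 + 2) + 1))*(-2))*(-4300) = ((4 - (-9)*(1/5 + 1))*(-2))*(-4300) = ((4 - (-9)*6/5)*(-2))*(-4300) = ((4 - 3*(-18/5))*(-2))*(-4300) = ((4 + 54/5)*(-2))*(-4300) = ((74/5)*(-2))*(-4300) = -148/5*(-4300) = 127280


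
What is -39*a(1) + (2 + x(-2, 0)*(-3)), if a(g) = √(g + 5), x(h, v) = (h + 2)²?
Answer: 2 - 39*√6 ≈ -93.530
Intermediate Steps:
x(h, v) = (2 + h)²
a(g) = √(5 + g)
-39*a(1) + (2 + x(-2, 0)*(-3)) = -39*√(5 + 1) + (2 + (2 - 2)²*(-3)) = -39*√6 + (2 + 0²*(-3)) = -39*√6 + (2 + 0*(-3)) = -39*√6 + (2 + 0) = -39*√6 + 2 = 2 - 39*√6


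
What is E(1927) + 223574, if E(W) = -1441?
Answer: 222133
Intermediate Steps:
E(1927) + 223574 = -1441 + 223574 = 222133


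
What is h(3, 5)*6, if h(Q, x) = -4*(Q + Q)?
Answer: -144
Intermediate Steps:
h(Q, x) = -8*Q
h(3, 5)*6 = -8*3*6 = -24*6 = -144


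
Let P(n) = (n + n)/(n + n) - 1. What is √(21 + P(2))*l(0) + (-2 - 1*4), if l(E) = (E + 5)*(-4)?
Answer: -6 - 20*√21 ≈ -97.651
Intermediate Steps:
P(n) = 0 (P(n) = (2*n)/((2*n)) - 1 = (2*n)*(1/(2*n)) - 1 = 1 - 1 = 0)
l(E) = -20 - 4*E (l(E) = (5 + E)*(-4) = -20 - 4*E)
√(21 + P(2))*l(0) + (-2 - 1*4) = √(21 + 0)*(-20 - 4*0) + (-2 - 1*4) = √21*(-20 + 0) + (-2 - 4) = √21*(-20) - 6 = -20*√21 - 6 = -6 - 20*√21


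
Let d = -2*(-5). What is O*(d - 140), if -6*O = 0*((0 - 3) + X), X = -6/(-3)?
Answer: 0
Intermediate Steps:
d = 10
X = 2 (X = -6*(-1/3) = 2)
O = 0 (O = -0*((0 - 3) + 2) = -0*(-3 + 2) = -0*(-1) = -1/6*0 = 0)
O*(d - 140) = 0*(10 - 140) = 0*(-130) = 0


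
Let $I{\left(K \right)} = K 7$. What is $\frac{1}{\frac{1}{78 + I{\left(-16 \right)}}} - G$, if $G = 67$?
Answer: $-101$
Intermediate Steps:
$I{\left(K \right)} = 7 K$
$\frac{1}{\frac{1}{78 + I{\left(-16 \right)}}} - G = \frac{1}{\frac{1}{78 + 7 \left(-16\right)}} - 67 = \frac{1}{\frac{1}{78 - 112}} - 67 = \frac{1}{\frac{1}{-34}} - 67 = \frac{1}{- \frac{1}{34}} - 67 = -34 - 67 = -101$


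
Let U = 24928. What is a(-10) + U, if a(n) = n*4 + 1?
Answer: 24889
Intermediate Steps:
a(n) = 1 + 4*n (a(n) = 4*n + 1 = 1 + 4*n)
a(-10) + U = (1 + 4*(-10)) + 24928 = (1 - 40) + 24928 = -39 + 24928 = 24889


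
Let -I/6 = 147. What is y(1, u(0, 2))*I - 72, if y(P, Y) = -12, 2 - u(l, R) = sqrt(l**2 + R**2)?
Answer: 10512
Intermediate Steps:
I = -882 (I = -6*147 = -882)
u(l, R) = 2 - sqrt(R**2 + l**2) (u(l, R) = 2 - sqrt(l**2 + R**2) = 2 - sqrt(R**2 + l**2))
y(1, u(0, 2))*I - 72 = -12*(-882) - 72 = 10584 - 72 = 10512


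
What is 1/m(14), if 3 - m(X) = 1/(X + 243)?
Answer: 257/770 ≈ 0.33377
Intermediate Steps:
m(X) = 3 - 1/(243 + X) (m(X) = 3 - 1/(X + 243) = 3 - 1/(243 + X))
1/m(14) = 1/((728 + 3*14)/(243 + 14)) = 1/((728 + 42)/257) = 1/((1/257)*770) = 1/(770/257) = 257/770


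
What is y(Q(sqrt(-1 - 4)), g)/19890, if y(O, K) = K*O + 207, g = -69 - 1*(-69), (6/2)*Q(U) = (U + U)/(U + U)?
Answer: 23/2210 ≈ 0.010407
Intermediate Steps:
Q(U) = 1/3 (Q(U) = ((U + U)/(U + U))/3 = ((2*U)/((2*U)))/3 = ((2*U)*(1/(2*U)))/3 = (1/3)*1 = 1/3)
g = 0 (g = -69 + 69 = 0)
y(O, K) = 207 + K*O
y(Q(sqrt(-1 - 4)), g)/19890 = (207 + 0*(1/3))/19890 = (207 + 0)*(1/19890) = 207*(1/19890) = 23/2210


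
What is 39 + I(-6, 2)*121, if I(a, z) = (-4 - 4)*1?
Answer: -929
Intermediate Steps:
I(a, z) = -8 (I(a, z) = -8*1 = -8)
39 + I(-6, 2)*121 = 39 - 8*121 = 39 - 968 = -929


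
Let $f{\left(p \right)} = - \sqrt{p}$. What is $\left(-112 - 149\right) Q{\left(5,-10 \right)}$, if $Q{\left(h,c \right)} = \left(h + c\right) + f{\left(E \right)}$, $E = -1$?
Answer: $1305 + 261 i \approx 1305.0 + 261.0 i$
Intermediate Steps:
$Q{\left(h,c \right)} = c + h - i$ ($Q{\left(h,c \right)} = \left(h + c\right) - \sqrt{-1} = \left(c + h\right) - i = c + h - i$)
$\left(-112 - 149\right) Q{\left(5,-10 \right)} = \left(-112 - 149\right) \left(-10 + 5 - i\right) = - 261 \left(-5 - i\right) = 1305 + 261 i$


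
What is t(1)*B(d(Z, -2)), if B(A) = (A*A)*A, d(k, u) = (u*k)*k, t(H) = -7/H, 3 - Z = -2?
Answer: 875000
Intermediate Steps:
Z = 5 (Z = 3 - 1*(-2) = 3 + 2 = 5)
d(k, u) = u*k**2 (d(k, u) = (k*u)*k = u*k**2)
B(A) = A**3 (B(A) = A**2*A = A**3)
t(1)*B(d(Z, -2)) = (-7/1)*(-2*5**2)**3 = (-7*1)*(-2*25)**3 = -7*(-50)**3 = -7*(-125000) = 875000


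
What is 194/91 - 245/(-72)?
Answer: 36263/6552 ≈ 5.5346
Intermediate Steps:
194/91 - 245/(-72) = 194*(1/91) - 245*(-1/72) = 194/91 + 245/72 = 36263/6552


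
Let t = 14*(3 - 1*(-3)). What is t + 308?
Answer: 392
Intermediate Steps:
t = 84 (t = 14*(3 + 3) = 14*6 = 84)
t + 308 = 84 + 308 = 392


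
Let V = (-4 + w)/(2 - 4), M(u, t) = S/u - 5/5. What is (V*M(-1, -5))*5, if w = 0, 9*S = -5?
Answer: -40/9 ≈ -4.4444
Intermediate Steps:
S = -5/9 (S = (⅑)*(-5) = -5/9 ≈ -0.55556)
M(u, t) = -1 - 5/(9*u) (M(u, t) = -5/(9*u) - 5/5 = -5/(9*u) - 5*⅕ = -5/(9*u) - 1 = -1 - 5/(9*u))
V = 2 (V = (-4 + 0)/(2 - 4) = -4/(-2) = -4*(-½) = 2)
(V*M(-1, -5))*5 = (2*((-5/9 - 1*(-1))/(-1)))*5 = (2*(-(-5/9 + 1)))*5 = (2*(-1*4/9))*5 = (2*(-4/9))*5 = -8/9*5 = -40/9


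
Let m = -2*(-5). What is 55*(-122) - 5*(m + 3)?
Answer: -6775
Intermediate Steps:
m = 10
55*(-122) - 5*(m + 3) = 55*(-122) - 5*(10 + 3) = -6710 - 5*13 = -6710 - 65 = -6775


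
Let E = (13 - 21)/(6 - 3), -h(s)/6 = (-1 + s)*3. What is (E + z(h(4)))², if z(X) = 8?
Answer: 256/9 ≈ 28.444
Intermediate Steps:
h(s) = 18 - 18*s (h(s) = -6*(-1 + s)*3 = -6*(-3 + 3*s) = 18 - 18*s)
E = -8/3 ≈ -2.6667
(E + z(h(4)))² = (-8/3 + 8)² = (16/3)² = 256/9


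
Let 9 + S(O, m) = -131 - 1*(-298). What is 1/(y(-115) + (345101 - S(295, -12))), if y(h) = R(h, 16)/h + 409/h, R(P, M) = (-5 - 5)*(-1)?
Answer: 115/39668026 ≈ 2.8991e-6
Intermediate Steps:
R(P, M) = 10 (R(P, M) = -10*(-1) = 10)
S(O, m) = 158 (S(O, m) = -9 + (-131 - 1*(-298)) = -9 + (-131 + 298) = -9 + 167 = 158)
y(h) = 419/h (y(h) = 10/h + 409/h = 419/h)
1/(y(-115) + (345101 - S(295, -12))) = 1/(419/(-115) + (345101 - 1*158)) = 1/(419*(-1/115) + (345101 - 158)) = 1/(-419/115 + 344943) = 1/(39668026/115) = 115/39668026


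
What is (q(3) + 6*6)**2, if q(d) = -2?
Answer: 1156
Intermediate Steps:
(q(3) + 6*6)**2 = (-2 + 6*6)**2 = (-2 + 36)**2 = 34**2 = 1156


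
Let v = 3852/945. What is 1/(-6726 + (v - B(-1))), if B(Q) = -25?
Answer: -105/703177 ≈ -0.00014932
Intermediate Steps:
v = 428/105 (v = 3852*(1/945) = 428/105 ≈ 4.0762)
1/(-6726 + (v - B(-1))) = 1/(-6726 + (428/105 - 1*(-25))) = 1/(-6726 + (428/105 + 25)) = 1/(-6726 + 3053/105) = 1/(-703177/105) = -105/703177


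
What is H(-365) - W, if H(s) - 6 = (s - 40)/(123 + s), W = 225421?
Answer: -54550025/242 ≈ -2.2541e+5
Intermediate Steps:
H(s) = 6 + (-40 + s)/(123 + s) (H(s) = 6 + (s - 40)/(123 + s) = 6 + (-40 + s)/(123 + s))
H(-365) - W = (698 + 7*(-365))/(123 - 365) - 1*225421 = (698 - 2555)/(-242) - 225421 = -1/242*(-1857) - 225421 = 1857/242 - 225421 = -54550025/242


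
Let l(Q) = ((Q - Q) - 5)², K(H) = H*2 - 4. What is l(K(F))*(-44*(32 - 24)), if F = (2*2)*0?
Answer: -8800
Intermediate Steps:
F = 0 (F = 4*0 = 0)
K(H) = -4 + 2*H (K(H) = 2*H - 4 = -4 + 2*H)
l(Q) = 25 (l(Q) = (0 - 5)² = (-5)² = 25)
l(K(F))*(-44*(32 - 24)) = 25*(-44*(32 - 24)) = 25*(-44*8) = 25*(-352) = -8800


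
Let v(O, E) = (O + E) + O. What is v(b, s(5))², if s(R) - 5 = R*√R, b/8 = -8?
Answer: 15254 - 1230*√5 ≈ 12504.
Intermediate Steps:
b = -64 (b = 8*(-8) = -64)
s(R) = 5 + R^(3/2) (s(R) = 5 + R*√R = 5 + R^(3/2))
v(O, E) = E + 2*O (v(O, E) = (E + O) + O = E + 2*O)
v(b, s(5))² = ((5 + 5^(3/2)) + 2*(-64))² = ((5 + 5*√5) - 128)² = (-123 + 5*√5)²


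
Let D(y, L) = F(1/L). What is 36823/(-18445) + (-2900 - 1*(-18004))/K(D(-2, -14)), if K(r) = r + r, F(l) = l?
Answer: -1950189783/18445 ≈ -1.0573e+5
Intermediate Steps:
D(y, L) = 1/L
K(r) = 2*r
36823/(-18445) + (-2900 - 1*(-18004))/K(D(-2, -14)) = 36823/(-18445) + (-2900 - 1*(-18004))/((2/(-14))) = 36823*(-1/18445) + (-2900 + 18004)/((2*(-1/14))) = -36823/18445 + 15104/(-1/7) = -36823/18445 + 15104*(-7) = -36823/18445 - 105728 = -1950189783/18445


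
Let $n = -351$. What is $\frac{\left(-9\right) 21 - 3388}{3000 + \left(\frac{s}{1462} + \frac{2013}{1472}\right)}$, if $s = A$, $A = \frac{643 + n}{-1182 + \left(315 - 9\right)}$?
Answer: $- \frac{11546899392}{9688701773} \approx -1.1918$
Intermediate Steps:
$A = - \frac{1}{3}$ ($A = \frac{643 - 351}{-1182 + \left(315 - 9\right)} = \frac{292}{-1182 + \left(315 - 9\right)} = \frac{292}{-1182 + 306} = \frac{292}{-876} = 292 \left(- \frac{1}{876}\right) = - \frac{1}{3} \approx -0.33333$)
$s = - \frac{1}{3} \approx -0.33333$
$\frac{\left(-9\right) 21 - 3388}{3000 + \left(\frac{s}{1462} + \frac{2013}{1472}\right)} = \frac{\left(-9\right) 21 - 3388}{3000 + \left(- \frac{1}{3 \cdot 1462} + \frac{2013}{1472}\right)} = \frac{-189 - 3388}{3000 + \left(\left(- \frac{1}{3}\right) \frac{1}{1462} + 2013 \cdot \frac{1}{1472}\right)} = - \frac{3577}{3000 + \left(- \frac{1}{4386} + \frac{2013}{1472}\right)} = - \frac{3577}{3000 + \frac{4413773}{3228096}} = - \frac{3577}{\frac{9688701773}{3228096}} = \left(-3577\right) \frac{3228096}{9688701773} = - \frac{11546899392}{9688701773}$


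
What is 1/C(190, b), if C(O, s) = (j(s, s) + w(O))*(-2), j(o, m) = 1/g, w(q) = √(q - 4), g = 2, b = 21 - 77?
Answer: 1/743 - 2*√186/743 ≈ -0.035365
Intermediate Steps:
b = -56
w(q) = √(-4 + q)
j(o, m) = ½ (j(o, m) = 1/2 = ½)
C(O, s) = -1 - 2*√(-4 + O) (C(O, s) = (½ + √(-4 + O))*(-2) = -1 - 2*√(-4 + O))
1/C(190, b) = 1/(-1 - 2*√(-4 + 190)) = 1/(-1 - 2*√186)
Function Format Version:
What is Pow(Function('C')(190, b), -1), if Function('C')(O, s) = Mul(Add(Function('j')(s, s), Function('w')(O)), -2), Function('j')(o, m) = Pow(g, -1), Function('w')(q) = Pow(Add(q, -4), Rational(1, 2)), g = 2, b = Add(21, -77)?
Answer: Add(Rational(1, 743), Mul(Rational(-2, 743), Pow(186, Rational(1, 2)))) ≈ -0.035365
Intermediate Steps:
b = -56
Function('w')(q) = Pow(Add(-4, q), Rational(1, 2))
Function('j')(o, m) = Rational(1, 2) (Function('j')(o, m) = Pow(2, -1) = Rational(1, 2))
Function('C')(O, s) = Add(-1, Mul(-2, Pow(Add(-4, O), Rational(1, 2)))) (Function('C')(O, s) = Mul(Add(Rational(1, 2), Pow(Add(-4, O), Rational(1, 2))), -2) = Add(-1, Mul(-2, Pow(Add(-4, O), Rational(1, 2)))))
Pow(Function('C')(190, b), -1) = Pow(Add(-1, Mul(-2, Pow(Add(-4, 190), Rational(1, 2)))), -1) = Pow(Add(-1, Mul(-2, Pow(186, Rational(1, 2)))), -1)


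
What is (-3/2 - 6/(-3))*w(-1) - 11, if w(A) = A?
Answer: -23/2 ≈ -11.500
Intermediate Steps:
(-3/2 - 6/(-3))*w(-1) - 11 = (-3/2 - 6/(-3))*(-1) - 11 = (-3*½ - 6*(-⅓))*(-1) - 11 = (-3/2 + 2)*(-1) - 11 = (½)*(-1) - 11 = -½ - 11 = -23/2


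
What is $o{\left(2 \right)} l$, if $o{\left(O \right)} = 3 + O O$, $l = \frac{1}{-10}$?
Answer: $- \frac{7}{10} \approx -0.7$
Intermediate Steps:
$l = - \frac{1}{10} \approx -0.1$
$o{\left(O \right)} = 3 + O^{2}$
$o{\left(2 \right)} l = \left(3 + 2^{2}\right) \left(- \frac{1}{10}\right) = \left(3 + 4\right) \left(- \frac{1}{10}\right) = 7 \left(- \frac{1}{10}\right) = - \frac{7}{10}$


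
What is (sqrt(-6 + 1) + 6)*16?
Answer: 96 + 16*I*sqrt(5) ≈ 96.0 + 35.777*I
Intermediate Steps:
(sqrt(-6 + 1) + 6)*16 = (sqrt(-5) + 6)*16 = (I*sqrt(5) + 6)*16 = (6 + I*sqrt(5))*16 = 96 + 16*I*sqrt(5)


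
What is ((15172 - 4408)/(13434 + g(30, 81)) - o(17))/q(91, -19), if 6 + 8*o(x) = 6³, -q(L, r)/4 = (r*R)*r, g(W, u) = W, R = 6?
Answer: 19037/6480672 ≈ 0.0029375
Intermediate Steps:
q(L, r) = -24*r² (q(L, r) = -4*r*6*r = -4*6*r*r = -24*r²)
o(x) = 105/4 (o(x) = -¾ + (⅛)*6³ = -¾ + (⅛)*216 = -¾ + 27 = 105/4)
((15172 - 4408)/(13434 + g(30, 81)) - o(17))/q(91, -19) = ((15172 - 4408)/(13434 + 30) - 1*105/4)/((-24*(-19)²)) = (10764/13464 - 105/4)/((-24*361)) = (10764*(1/13464) - 105/4)/(-8664) = (299/374 - 105/4)*(-1/8664) = -19037/748*(-1/8664) = 19037/6480672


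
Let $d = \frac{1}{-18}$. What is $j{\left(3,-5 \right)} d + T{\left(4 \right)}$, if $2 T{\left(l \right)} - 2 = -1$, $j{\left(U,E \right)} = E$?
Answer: $\frac{7}{9} \approx 0.77778$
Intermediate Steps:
$d = - \frac{1}{18} \approx -0.055556$
$T{\left(l \right)} = \frac{1}{2}$ ($T{\left(l \right)} = 1 + \frac{1}{2} \left(-1\right) = 1 - \frac{1}{2} = \frac{1}{2}$)
$j{\left(3,-5 \right)} d + T{\left(4 \right)} = \left(-5\right) \left(- \frac{1}{18}\right) + \frac{1}{2} = \frac{5}{18} + \frac{1}{2} = \frac{7}{9}$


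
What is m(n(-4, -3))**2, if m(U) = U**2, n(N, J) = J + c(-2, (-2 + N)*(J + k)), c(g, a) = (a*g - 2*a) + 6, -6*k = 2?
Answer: 35153041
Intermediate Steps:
k = -1/3 (k = -1/6*2 = -1/3 ≈ -0.33333)
c(g, a) = 6 - 2*a + a*g (c(g, a) = (-2*a + a*g) + 6 = 6 - 2*a + a*g)
n(N, J) = 6 + J - 4*(-2 + N)*(-1/3 + J) (n(N, J) = J + (6 - 2*(-2 + N)*(J - 1/3) + ((-2 + N)*(J - 1/3))*(-2)) = J + (6 - 2*(-2 + N)*(-1/3 + J) + ((-2 + N)*(-1/3 + J))*(-2)) = J + (6 - 2*(-2 + N)*(-1/3 + J) - 2*(-2 + N)*(-1/3 + J)) = J + (6 - 4*(-2 + N)*(-1/3 + J)) = 6 + J - 4*(-2 + N)*(-1/3 + J))
m(n(-4, -3))**2 = ((10/3 + 9*(-3) + (4/3)*(-4) - 4*(-3)*(-4))**2)**2 = ((10/3 - 27 - 16/3 - 48)**2)**2 = ((-77)**2)**2 = 5929**2 = 35153041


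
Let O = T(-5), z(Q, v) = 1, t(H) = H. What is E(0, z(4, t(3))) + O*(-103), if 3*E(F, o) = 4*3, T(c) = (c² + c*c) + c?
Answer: -4631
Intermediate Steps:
T(c) = c + 2*c² (T(c) = (c² + c²) + c = 2*c² + c = c + 2*c²)
O = 45 (O = -5*(1 + 2*(-5)) = -5*(1 - 10) = -5*(-9) = 45)
E(F, o) = 4 (E(F, o) = (4*3)/3 = (⅓)*12 = 4)
E(0, z(4, t(3))) + O*(-103) = 4 + 45*(-103) = 4 - 4635 = -4631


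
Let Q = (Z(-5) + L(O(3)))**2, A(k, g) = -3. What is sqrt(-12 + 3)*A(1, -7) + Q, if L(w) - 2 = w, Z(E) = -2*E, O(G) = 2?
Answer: 196 - 9*I ≈ 196.0 - 9.0*I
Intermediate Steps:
L(w) = 2 + w
Q = 196 (Q = (-2*(-5) + (2 + 2))**2 = (10 + 4)**2 = 14**2 = 196)
sqrt(-12 + 3)*A(1, -7) + Q = sqrt(-12 + 3)*(-3) + 196 = sqrt(-9)*(-3) + 196 = (3*I)*(-3) + 196 = -9*I + 196 = 196 - 9*I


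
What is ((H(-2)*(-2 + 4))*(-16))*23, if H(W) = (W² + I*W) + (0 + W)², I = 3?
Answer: -1472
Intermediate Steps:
H(W) = 2*W² + 3*W (H(W) = (W² + 3*W) + (0 + W)² = (W² + 3*W) + W² = 2*W² + 3*W)
((H(-2)*(-2 + 4))*(-16))*23 = (((-2*(3 + 2*(-2)))*(-2 + 4))*(-16))*23 = ((-2*(3 - 4)*2)*(-16))*23 = ((-2*(-1)*2)*(-16))*23 = ((2*2)*(-16))*23 = (4*(-16))*23 = -64*23 = -1472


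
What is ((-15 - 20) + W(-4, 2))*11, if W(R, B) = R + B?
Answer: -407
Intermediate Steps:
W(R, B) = B + R
((-15 - 20) + W(-4, 2))*11 = ((-15 - 20) + (2 - 4))*11 = (-35 - 2)*11 = -37*11 = -407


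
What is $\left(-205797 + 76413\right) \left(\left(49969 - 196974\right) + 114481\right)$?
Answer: $4208085216$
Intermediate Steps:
$\left(-205797 + 76413\right) \left(\left(49969 - 196974\right) + 114481\right) = - 129384 \left(\left(49969 - 196974\right) + 114481\right) = - 129384 \left(-147005 + 114481\right) = \left(-129384\right) \left(-32524\right) = 4208085216$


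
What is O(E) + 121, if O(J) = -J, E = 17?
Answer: 104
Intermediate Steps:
O(E) + 121 = -1*17 + 121 = -17 + 121 = 104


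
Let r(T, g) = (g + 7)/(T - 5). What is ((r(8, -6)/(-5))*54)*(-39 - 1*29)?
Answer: 1224/5 ≈ 244.80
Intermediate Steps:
r(T, g) = (7 + g)/(-5 + T)
((r(8, -6)/(-5))*54)*(-39 - 1*29) = ((((7 - 6)/(-5 + 8))/(-5))*54)*(-39 - 1*29) = (((1/3)*(-⅕))*54)*(-39 - 29) = ((((⅓)*1)*(-⅕))*54)*(-68) = (((⅓)*(-⅕))*54)*(-68) = -1/15*54*(-68) = -18/5*(-68) = 1224/5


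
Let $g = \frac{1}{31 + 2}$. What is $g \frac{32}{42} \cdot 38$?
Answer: $\frac{608}{693} \approx 0.87735$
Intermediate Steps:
$g = \frac{1}{33} \approx 0.030303$
$g \frac{32}{42} \cdot 38 = \frac{32 \cdot \frac{1}{42}}{33} \cdot 38 = \frac{1}{33} \cdot \frac{16}{21} \cdot 38 = \frac{16}{693} \cdot 38 = \frac{608}{693}$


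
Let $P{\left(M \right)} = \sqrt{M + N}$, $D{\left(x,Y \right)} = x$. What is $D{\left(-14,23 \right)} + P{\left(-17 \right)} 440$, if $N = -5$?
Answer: $-14 + 440 i \sqrt{22} \approx -14.0 + 2063.8 i$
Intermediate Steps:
$P{\left(M \right)} = \sqrt{-5 + M}$ ($P{\left(M \right)} = \sqrt{M - 5} = \sqrt{-5 + M}$)
$D{\left(-14,23 \right)} + P{\left(-17 \right)} 440 = -14 + \sqrt{-5 - 17} \cdot 440 = -14 + \sqrt{-22} \cdot 440 = -14 + i \sqrt{22} \cdot 440 = -14 + 440 i \sqrt{22}$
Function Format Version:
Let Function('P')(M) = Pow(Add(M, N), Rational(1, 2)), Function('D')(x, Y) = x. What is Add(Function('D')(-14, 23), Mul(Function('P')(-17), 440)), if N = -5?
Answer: Add(-14, Mul(440, I, Pow(22, Rational(1, 2)))) ≈ Add(-14.000, Mul(2063.8, I))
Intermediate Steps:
Function('P')(M) = Pow(Add(-5, M), Rational(1, 2)) (Function('P')(M) = Pow(Add(M, -5), Rational(1, 2)) = Pow(Add(-5, M), Rational(1, 2)))
Add(Function('D')(-14, 23), Mul(Function('P')(-17), 440)) = Add(-14, Mul(Pow(Add(-5, -17), Rational(1, 2)), 440)) = Add(-14, Mul(Pow(-22, Rational(1, 2)), 440)) = Add(-14, Mul(Mul(I, Pow(22, Rational(1, 2))), 440)) = Add(-14, Mul(440, I, Pow(22, Rational(1, 2))))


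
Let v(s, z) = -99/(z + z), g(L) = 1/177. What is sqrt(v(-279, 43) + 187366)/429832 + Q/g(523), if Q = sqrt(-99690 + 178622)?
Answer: 354*sqrt(19733) + sqrt(1385750422)/36965552 ≈ 49728.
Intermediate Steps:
g(L) = 1/177
v(s, z) = -99/(2*z) (v(s, z) = -99*1/(2*z) = -99/(2*z))
Q = 2*sqrt(19733) (Q = sqrt(78932) = 2*sqrt(19733) ≈ 280.95)
sqrt(v(-279, 43) + 187366)/429832 + Q/g(523) = sqrt(-99/2/43 + 187366)/429832 + (2*sqrt(19733))/(1/177) = sqrt(-99/2*1/43 + 187366)*(1/429832) + (2*sqrt(19733))*177 = sqrt(-99/86 + 187366)*(1/429832) + 354*sqrt(19733) = sqrt(16113377/86)*(1/429832) + 354*sqrt(19733) = (sqrt(1385750422)/86)*(1/429832) + 354*sqrt(19733) = sqrt(1385750422)/36965552 + 354*sqrt(19733) = 354*sqrt(19733) + sqrt(1385750422)/36965552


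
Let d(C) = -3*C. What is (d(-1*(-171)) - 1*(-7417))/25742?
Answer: 3452/12871 ≈ 0.26820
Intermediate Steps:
(d(-1*(-171)) - 1*(-7417))/25742 = (-(-3)*(-171) - 1*(-7417))/25742 = (-3*171 + 7417)*(1/25742) = (-513 + 7417)*(1/25742) = 6904*(1/25742) = 3452/12871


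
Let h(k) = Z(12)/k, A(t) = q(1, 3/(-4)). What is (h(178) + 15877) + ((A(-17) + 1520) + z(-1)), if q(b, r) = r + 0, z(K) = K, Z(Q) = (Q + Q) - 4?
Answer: 6192749/356 ≈ 17395.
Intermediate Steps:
Z(Q) = -4 + 2*Q (Z(Q) = 2*Q - 4 = -4 + 2*Q)
q(b, r) = r
A(t) = -¾ (A(t) = 3/(-4) = 3*(-¼) = -¾)
h(k) = 20/k (h(k) = (-4 + 2*12)/k = (-4 + 24)/k = 20/k)
(h(178) + 15877) + ((A(-17) + 1520) + z(-1)) = (20/178 + 15877) + ((-¾ + 1520) - 1) = (20*(1/178) + 15877) + (6077/4 - 1) = (10/89 + 15877) + 6073/4 = 1413063/89 + 6073/4 = 6192749/356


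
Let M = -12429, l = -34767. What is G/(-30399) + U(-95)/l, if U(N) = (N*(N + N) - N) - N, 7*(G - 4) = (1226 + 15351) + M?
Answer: -447392368/822019359 ≈ -0.54426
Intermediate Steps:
G = 4176/7 (G = 4 + ((1226 + 15351) - 12429)/7 = 4 + (16577 - 12429)/7 = 4 + (1/7)*4148 = 4 + 4148/7 = 4176/7 ≈ 596.57)
U(N) = -2*N + 2*N**2 (U(N) = (N*(2*N) - N) - N = (2*N**2 - N) - N = (-N + 2*N**2) - N = -2*N + 2*N**2)
G/(-30399) + U(-95)/l = (4176/7)/(-30399) + (2*(-95)*(-1 - 95))/(-34767) = (4176/7)*(-1/30399) + (2*(-95)*(-96))*(-1/34767) = -1392/70931 + 18240*(-1/34767) = -1392/70931 - 6080/11589 = -447392368/822019359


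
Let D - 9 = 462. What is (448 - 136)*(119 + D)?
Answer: 184080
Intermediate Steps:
D = 471 (D = 9 + 462 = 471)
(448 - 136)*(119 + D) = (448 - 136)*(119 + 471) = 312*590 = 184080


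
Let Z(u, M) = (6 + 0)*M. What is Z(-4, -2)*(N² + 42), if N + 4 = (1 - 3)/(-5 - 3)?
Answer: -2691/4 ≈ -672.75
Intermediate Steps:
Z(u, M) = 6*M
N = -15/4 (N = -4 + (1 - 3)/(-5 - 3) = -4 - 2/(-8) = -4 - 2*(-⅛) = -4 + ¼ = -15/4 ≈ -3.7500)
Z(-4, -2)*(N² + 42) = (6*(-2))*((-15/4)² + 42) = -12*(225/16 + 42) = -12*897/16 = -2691/4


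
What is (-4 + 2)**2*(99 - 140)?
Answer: -164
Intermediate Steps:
(-4 + 2)**2*(99 - 140) = (-2)**2*(-41) = 4*(-41) = -164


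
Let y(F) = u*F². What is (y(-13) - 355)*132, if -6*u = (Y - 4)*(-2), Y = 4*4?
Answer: 42372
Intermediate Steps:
Y = 16
u = 4 (u = -(16 - 4)*(-2)/6 = -2*(-2) = -⅙*(-24) = 4)
y(F) = 4*F²
(y(-13) - 355)*132 = (4*(-13)² - 355)*132 = (4*169 - 355)*132 = (676 - 355)*132 = 321*132 = 42372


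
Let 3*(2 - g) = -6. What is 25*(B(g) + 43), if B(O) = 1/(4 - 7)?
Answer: 3200/3 ≈ 1066.7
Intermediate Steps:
g = 4 (g = 2 - ⅓*(-6) = 2 + 2 = 4)
B(O) = -⅓ (B(O) = 1/(-3) = -⅓)
25*(B(g) + 43) = 25*(-⅓ + 43) = 25*(128/3) = 3200/3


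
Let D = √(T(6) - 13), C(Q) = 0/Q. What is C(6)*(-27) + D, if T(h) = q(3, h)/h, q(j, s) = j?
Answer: 5*I*√2/2 ≈ 3.5355*I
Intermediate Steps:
C(Q) = 0
T(h) = 3/h
D = 5*I*√2/2 (D = √(3/6 - 13) = √(3*(⅙) - 13) = √(½ - 13) = √(-25/2) = 5*I*√2/2 ≈ 3.5355*I)
C(6)*(-27) + D = 0*(-27) + 5*I*√2/2 = 0 + 5*I*√2/2 = 5*I*√2/2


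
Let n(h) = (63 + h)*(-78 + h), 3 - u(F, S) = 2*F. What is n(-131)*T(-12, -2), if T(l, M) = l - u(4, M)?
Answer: -99484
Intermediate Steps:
u(F, S) = 3 - 2*F
T(l, M) = 5 + l (T(l, M) = l - (3 - 2*4) = l - (3 - 8) = l - 1*(-5) = l + 5 = 5 + l)
n(h) = (-78 + h)*(63 + h)
n(-131)*T(-12, -2) = (-4914 + (-131)**2 - 15*(-131))*(5 - 12) = (-4914 + 17161 + 1965)*(-7) = 14212*(-7) = -99484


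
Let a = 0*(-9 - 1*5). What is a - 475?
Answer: -475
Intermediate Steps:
a = 0 (a = 0*(-9 - 5) = 0*(-14) = 0)
a - 475 = 0 - 475 = -475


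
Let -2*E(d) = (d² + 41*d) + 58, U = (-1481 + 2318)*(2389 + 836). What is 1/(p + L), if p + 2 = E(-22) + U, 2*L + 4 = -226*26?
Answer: 1/2696563 ≈ 3.7084e-7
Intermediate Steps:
U = 2699325 (U = 837*3225 = 2699325)
E(d) = -29 - 41*d/2 - d²/2 (E(d) = -((d² + 41*d) + 58)/2 = -(58 + d² + 41*d)/2 = -29 - 41*d/2 - d²/2)
L = -2940 (L = -2 + (-226*26)/2 = -2 + (½)*(-5876) = -2 - 2938 = -2940)
p = 2699503 (p = -2 + ((-29 - 41/2*(-22) - ½*(-22)²) + 2699325) = -2 + ((-29 + 451 - ½*484) + 2699325) = -2 + ((-29 + 451 - 242) + 2699325) = -2 + (180 + 2699325) = -2 + 2699505 = 2699503)
1/(p + L) = 1/(2699503 - 2940) = 1/2696563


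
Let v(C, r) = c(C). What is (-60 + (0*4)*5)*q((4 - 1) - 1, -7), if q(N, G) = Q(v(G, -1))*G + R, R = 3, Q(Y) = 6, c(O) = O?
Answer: 2340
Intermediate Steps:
v(C, r) = C
q(N, G) = 3 + 6*G (q(N, G) = 6*G + 3 = 3 + 6*G)
(-60 + (0*4)*5)*q((4 - 1) - 1, -7) = (-60 + (0*4)*5)*(3 + 6*(-7)) = (-60 + 0*5)*(3 - 42) = (-60 + 0)*(-39) = -60*(-39) = 2340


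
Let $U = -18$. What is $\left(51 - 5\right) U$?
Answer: $-828$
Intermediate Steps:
$\left(51 - 5\right) U = \left(51 - 5\right) \left(-18\right) = 46 \left(-18\right) = -828$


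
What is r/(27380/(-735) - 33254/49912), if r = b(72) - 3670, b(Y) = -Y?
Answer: 13727646744/139103225 ≈ 98.687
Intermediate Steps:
r = -3742 (r = -1*72 - 3670 = -72 - 3670 = -3742)
r/(27380/(-735) - 33254/49912) = -3742/(27380/(-735) - 33254/49912) = -3742/(27380*(-1/735) - 33254*1/49912) = -3742/(-5476/147 - 16627/24956) = -3742/(-139103225/3668532) = -3742*(-3668532/139103225) = 13727646744/139103225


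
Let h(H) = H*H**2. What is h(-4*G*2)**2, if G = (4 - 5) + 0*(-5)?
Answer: 262144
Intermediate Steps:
G = -1 (G = -1 + 0 = -1)
h(H) = H**3
h(-4*G*2)**2 = ((-4*(-1)*2)**3)**2 = ((4*2)**3)**2 = (8**3)**2 = 512**2 = 262144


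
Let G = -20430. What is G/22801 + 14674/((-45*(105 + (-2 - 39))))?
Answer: -196710137/32833440 ≈ -5.9911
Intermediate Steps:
G/22801 + 14674/((-45*(105 + (-2 - 39)))) = -20430/22801 + 14674/((-45*(105 + (-2 - 39)))) = -20430*1/22801 + 14674/((-45*(105 - 41))) = -20430/22801 + 14674/((-45*64)) = -20430/22801 + 14674/(-2880) = -20430/22801 + 14674*(-1/2880) = -20430/22801 - 7337/1440 = -196710137/32833440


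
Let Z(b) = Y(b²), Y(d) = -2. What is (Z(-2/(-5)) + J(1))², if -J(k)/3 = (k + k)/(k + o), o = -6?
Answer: 16/25 ≈ 0.64000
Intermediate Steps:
Z(b) = -2
J(k) = -6*k/(-6 + k) (J(k) = -3*(k + k)/(k - 6) = -3*2*k/(-6 + k) = -6*k/(-6 + k))
(Z(-2/(-5)) + J(1))² = (-2 - 6*1/(-6 + 1))² = (-2 - 6*1/(-5))² = (-2 - 6*1*(-⅕))² = (-2 + 6/5)² = (-⅘)² = 16/25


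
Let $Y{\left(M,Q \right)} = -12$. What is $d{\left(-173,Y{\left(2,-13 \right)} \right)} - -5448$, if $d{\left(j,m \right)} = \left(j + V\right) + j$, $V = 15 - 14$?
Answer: $5103$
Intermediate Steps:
$V = 1$
$d{\left(j,m \right)} = 1 + 2 j$ ($d{\left(j,m \right)} = \left(j + 1\right) + j = \left(1 + j\right) + j = 1 + 2 j$)
$d{\left(-173,Y{\left(2,-13 \right)} \right)} - -5448 = \left(1 + 2 \left(-173\right)\right) - -5448 = \left(1 - 346\right) + 5448 = -345 + 5448 = 5103$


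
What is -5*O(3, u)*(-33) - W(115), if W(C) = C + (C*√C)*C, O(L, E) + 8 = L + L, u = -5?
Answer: -445 - 13225*√115 ≈ -1.4227e+5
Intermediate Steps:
O(L, E) = -8 + 2*L (O(L, E) = -8 + (L + L) = -8 + 2*L)
W(C) = C + C^(5/2) (W(C) = C + C^(3/2)*C = C + C^(5/2))
-5*O(3, u)*(-33) - W(115) = -5*(-8 + 2*3)*(-33) - (115 + 115^(5/2)) = -5*(-8 + 6)*(-33) - (115 + 13225*√115) = -5*(-2)*(-33) + (-115 - 13225*√115) = 10*(-33) + (-115 - 13225*√115) = -330 + (-115 - 13225*√115) = -445 - 13225*√115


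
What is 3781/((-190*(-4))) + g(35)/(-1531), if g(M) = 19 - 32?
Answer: 305189/61240 ≈ 4.9835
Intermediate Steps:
g(M) = -13
3781/((-190*(-4))) + g(35)/(-1531) = 3781/((-190*(-4))) - 13/(-1531) = 3781/760 - 13*(-1/1531) = 3781*(1/760) + 13/1531 = 199/40 + 13/1531 = 305189/61240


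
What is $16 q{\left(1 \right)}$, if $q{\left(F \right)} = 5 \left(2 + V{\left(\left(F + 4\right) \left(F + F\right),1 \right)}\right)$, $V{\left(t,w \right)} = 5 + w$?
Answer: $640$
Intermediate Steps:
$q{\left(F \right)} = 40$ ($q{\left(F \right)} = 5 \left(2 + \left(5 + 1\right)\right) = 5 \left(2 + 6\right) = 5 \cdot 8 = 40$)
$16 q{\left(1 \right)} = 16 \cdot 40 = 640$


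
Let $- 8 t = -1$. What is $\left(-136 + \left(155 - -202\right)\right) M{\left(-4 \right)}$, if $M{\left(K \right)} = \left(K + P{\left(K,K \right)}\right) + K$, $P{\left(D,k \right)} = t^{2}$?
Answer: $- \frac{112931}{64} \approx -1764.5$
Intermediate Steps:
$t = \frac{1}{8}$ ($t = \left(- \frac{1}{8}\right) \left(-1\right) = \frac{1}{8} \approx 0.125$)
$P{\left(D,k \right)} = \frac{1}{64}$ ($P{\left(D,k \right)} = \left(\frac{1}{8}\right)^{2} = \frac{1}{64}$)
$M{\left(K \right)} = \frac{1}{64} + 2 K$ ($M{\left(K \right)} = \left(K + \frac{1}{64}\right) + K = \left(\frac{1}{64} + K\right) + K = \frac{1}{64} + 2 K$)
$\left(-136 + \left(155 - -202\right)\right) M{\left(-4 \right)} = \left(-136 + \left(155 - -202\right)\right) \left(\frac{1}{64} + 2 \left(-4\right)\right) = \left(-136 + \left(155 + 202\right)\right) \left(\frac{1}{64} - 8\right) = \left(-136 + 357\right) \left(- \frac{511}{64}\right) = 221 \left(- \frac{511}{64}\right) = - \frac{112931}{64}$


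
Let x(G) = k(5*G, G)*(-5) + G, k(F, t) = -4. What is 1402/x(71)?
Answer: 1402/91 ≈ 15.407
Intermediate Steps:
x(G) = 20 + G (x(G) = -4*(-5) + G = 20 + G)
1402/x(71) = 1402/(20 + 71) = 1402/91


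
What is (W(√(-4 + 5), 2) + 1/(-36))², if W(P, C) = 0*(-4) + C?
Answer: 5041/1296 ≈ 3.8897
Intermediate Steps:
W(P, C) = C (W(P, C) = 0 + C = C)
(W(√(-4 + 5), 2) + 1/(-36))² = (2 + 1/(-36))² = (2 - 1/36)² = (71/36)² = 5041/1296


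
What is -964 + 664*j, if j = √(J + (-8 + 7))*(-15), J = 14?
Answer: -964 - 9960*√13 ≈ -36875.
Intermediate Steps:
j = -15*√13 (j = √(14 + (-8 + 7))*(-15) = √(14 - 1)*(-15) = √13*(-15) = -15*√13 ≈ -54.083)
-964 + 664*j = -964 + 664*(-15*√13) = -964 - 9960*√13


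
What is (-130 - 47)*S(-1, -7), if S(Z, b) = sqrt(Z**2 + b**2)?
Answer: -885*sqrt(2) ≈ -1251.6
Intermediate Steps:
(-130 - 47)*S(-1, -7) = (-130 - 47)*sqrt((-1)**2 + (-7)**2) = -177*sqrt(1 + 49) = -885*sqrt(2)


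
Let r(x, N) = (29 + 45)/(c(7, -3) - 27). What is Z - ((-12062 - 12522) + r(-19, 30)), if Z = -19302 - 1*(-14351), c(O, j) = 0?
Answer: 530165/27 ≈ 19636.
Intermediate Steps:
Z = -4951 (Z = -19302 + 14351 = -4951)
r(x, N) = -74/27 (r(x, N) = (29 + 45)/(0 - 27) = 74/(-27) = 74*(-1/27) = -74/27)
Z - ((-12062 - 12522) + r(-19, 30)) = -4951 - ((-12062 - 12522) - 74/27) = -4951 - (-24584 - 74/27) = -4951 - 1*(-663842/27) = -4951 + 663842/27 = 530165/27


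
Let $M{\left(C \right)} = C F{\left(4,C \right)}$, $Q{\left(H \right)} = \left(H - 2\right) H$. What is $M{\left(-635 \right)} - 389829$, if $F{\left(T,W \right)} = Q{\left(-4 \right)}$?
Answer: $-405069$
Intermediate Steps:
$Q{\left(H \right)} = H \left(-2 + H\right)$ ($Q{\left(H \right)} = \left(-2 + H\right) H = H \left(-2 + H\right)$)
$F{\left(T,W \right)} = 24$ ($F{\left(T,W \right)} = - 4 \left(-2 - 4\right) = \left(-4\right) \left(-6\right) = 24$)
$M{\left(C \right)} = 24 C$ ($M{\left(C \right)} = C 24 = 24 C$)
$M{\left(-635 \right)} - 389829 = 24 \left(-635\right) - 389829 = -15240 - 389829 = -405069$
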